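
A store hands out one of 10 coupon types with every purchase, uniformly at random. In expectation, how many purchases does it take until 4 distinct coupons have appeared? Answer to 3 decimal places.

4.790

With k distinct coupons already seen, the next new one arrives after an expected 10/(10-k) purchases.
Sum over k = 0,...,3: E = 10/10 + 10/9 + 10/8 + 10/7 = 4.7897.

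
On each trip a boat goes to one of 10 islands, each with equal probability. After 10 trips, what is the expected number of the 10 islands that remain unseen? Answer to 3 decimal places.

For each island, P(unseen after 10) = (9/10)^10 = 0.3487.
By linearity of expectation, E[unseen] = 10·(9/10)^10 = 3.4868.

3.487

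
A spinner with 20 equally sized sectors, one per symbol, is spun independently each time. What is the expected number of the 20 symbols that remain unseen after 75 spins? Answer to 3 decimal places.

For each symbol, P(unseen after 75) = (19/20)^75 = 0.0213.
By linearity of expectation, E[unseen] = 20·(19/20)^75 = 0.4269.

0.427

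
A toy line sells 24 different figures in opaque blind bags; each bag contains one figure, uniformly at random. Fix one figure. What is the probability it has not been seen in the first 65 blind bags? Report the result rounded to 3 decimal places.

Each blind bag misses the fixed figure with probability (24-1)/24 = 23/24, independently.
P(still missing after 65) = (23/24)^65 = 0.0629.

0.063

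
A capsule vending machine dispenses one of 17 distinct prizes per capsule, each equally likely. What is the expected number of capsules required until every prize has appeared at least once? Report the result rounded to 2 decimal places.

Split into phases: going from k distinct to k+1 distinct takes on average 17/(17-k) capsules.
E[T] = 17/17 + 17/16 + 17/15 + ... + 17/2 + 17/1 = 17·H_{17}.
H_{17} = 3.440, so E[T] = 58.472.

58.47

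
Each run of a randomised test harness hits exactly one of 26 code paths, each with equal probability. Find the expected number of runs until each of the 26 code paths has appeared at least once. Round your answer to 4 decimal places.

100.2149

After k distinct code paths have appeared, the next run gives a new one with probability (26-k)/26, so the expected wait for the (k+1)-th is 26/(26-k).
E[T] = 26/26 + 26/25 + 26/24 + ... + 26/2 + 26/1 = 26·H_{26}.
H_{26} = 3.85442, so E[T] = 100.21491.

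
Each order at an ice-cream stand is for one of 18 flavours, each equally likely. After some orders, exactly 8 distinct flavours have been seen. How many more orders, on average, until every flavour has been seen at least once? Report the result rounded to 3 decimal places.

52.721

The wait to go from k to k+1 distinct flavours is geometric with mean 18/(18-k).
Sum over k = 8,...,17: E = 18/10 + 18/9 + 18/8 + ... + 18/2 + 18/1 = 52.7214.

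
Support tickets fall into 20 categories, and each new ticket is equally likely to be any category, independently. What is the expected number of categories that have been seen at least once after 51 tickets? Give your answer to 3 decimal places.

For each category, P(seen in 51 tickets) = 1 - (19/20)^51 = 0.9269.
By linearity of expectation, E[distinct seen] = 20·(1 - (19/20)^51) = 18.5380.

18.538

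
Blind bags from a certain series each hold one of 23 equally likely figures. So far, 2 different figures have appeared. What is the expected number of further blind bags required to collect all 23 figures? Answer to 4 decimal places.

The wait to go from k to k+1 distinct figures is geometric with mean 23/(23-k).
Sum over k = 2,...,22: E = 23/21 + 23/20 + 23/19 + ... + 23/2 + 23/1 = 83.84325.

83.8433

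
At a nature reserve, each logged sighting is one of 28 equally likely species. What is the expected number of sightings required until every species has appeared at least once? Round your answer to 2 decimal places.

After k distinct species have appeared, the next sighting gives a new one with probability (28-k)/28, so the expected wait for the (k+1)-th is 28/(28-k).
E[T] = 28/28 + 28/27 + 28/26 + ... + 28/2 + 28/1 = 28·H_{28}.
H_{28} = 3.927, so E[T] = 109.961.

109.96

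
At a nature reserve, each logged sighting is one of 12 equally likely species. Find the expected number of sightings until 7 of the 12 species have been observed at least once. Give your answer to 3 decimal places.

With k distinct species already seen, the next new one arrives after an expected 12/(12-k) sightings.
Sum over k = 0,...,6: E = 12/12 + 12/11 + 12/10 + ... + 12/7 + 12/6 = 9.8385.

9.839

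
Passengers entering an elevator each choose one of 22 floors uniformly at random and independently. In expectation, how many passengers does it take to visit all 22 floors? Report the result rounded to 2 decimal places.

After k distinct floors have appeared, the next passenger gives a new one with probability (22-k)/22, so the expected wait for the (k+1)-th is 22/(22-k).
E[T] = 22/22 + 22/21 + 22/20 + ... + 22/2 + 22/1 = 22·H_{22}.
H_{22} = 3.691, so E[T] = 81.198.

81.20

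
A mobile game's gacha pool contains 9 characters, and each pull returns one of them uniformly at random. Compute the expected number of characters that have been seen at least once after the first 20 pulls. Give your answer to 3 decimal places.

For each character, P(seen in 20 pulls) = 1 - (8/9)^20 = 0.9052.
By linearity of expectation, E[distinct seen] = 9·(1 - (8/9)^20) = 8.1465.

8.147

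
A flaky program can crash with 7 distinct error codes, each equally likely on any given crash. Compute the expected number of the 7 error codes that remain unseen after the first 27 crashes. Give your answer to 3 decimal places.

0.109

For each error code, P(unseen after 27) = (6/7)^27 = 0.0156.
By linearity of expectation, E[unseen] = 7·(6/7)^27 = 0.1090.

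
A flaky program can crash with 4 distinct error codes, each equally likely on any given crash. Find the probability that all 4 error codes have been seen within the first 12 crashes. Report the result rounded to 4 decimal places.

Let A_i be the event that error code i is missing after 12 crashes. By inclusion–exclusion on the A_i,
P(all seen) = Σ_{j=0}^{4} (-1)^j C(4,j)((4-j)/4)^12
= 1.00000 - 0.12671 + 0.00146 - 0.00000 + 0.00000
= 0.87476.

0.8748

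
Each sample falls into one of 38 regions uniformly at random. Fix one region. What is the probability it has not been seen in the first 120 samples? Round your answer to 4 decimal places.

0.0408

Each sample misses the fixed region with probability (38-1)/38 = 37/38, independently.
P(still missing after 120) = (37/38)^120 = 0.04075.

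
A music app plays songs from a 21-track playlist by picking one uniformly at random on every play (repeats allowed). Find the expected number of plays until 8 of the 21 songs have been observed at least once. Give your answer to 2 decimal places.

9.77

With k distinct songs already seen, the next new one arrives after an expected 21/(21-k) plays.
Sum over k = 0,...,7: E = 21/21 + 21/20 + 21/19 + ... + 21/15 + 21/14 = 9.770.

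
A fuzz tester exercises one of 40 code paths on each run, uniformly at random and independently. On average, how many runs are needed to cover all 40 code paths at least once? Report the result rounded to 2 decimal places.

After k distinct code paths have appeared, the next run gives a new one with probability (40-k)/40, so the expected wait for the (k+1)-th is 40/(40-k).
E[T] = 40/40 + 40/39 + 40/38 + ... + 40/2 + 40/1 = 40·H_{40}.
H_{40} = 4.279, so E[T] = 171.142.

171.14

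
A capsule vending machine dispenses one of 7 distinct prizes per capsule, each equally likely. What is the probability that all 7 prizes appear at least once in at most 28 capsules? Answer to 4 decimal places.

By inclusion–exclusion over which prizes are missing,
P(all seen) = Σ_{j=0}^{7} (-1)^j C(7,j)((7-j)/7)^28
= 1.00000 - 0.09345 + 0.00170 - 0.00001 + 0.00000 - 0.00000 + 0.00000 - 0.00000
= 0.90824.

0.9082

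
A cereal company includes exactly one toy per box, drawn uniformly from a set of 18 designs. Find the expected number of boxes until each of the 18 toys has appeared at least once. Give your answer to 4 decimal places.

Split into phases: going from k distinct to k+1 distinct takes on average 18/(18-k) boxes.
E[T] = 18/18 + 18/17 + 18/16 + ... + 18/2 + 18/1 = 18·H_{18}.
H_{18} = 3.49511, so E[T] = 62.91195.

62.9119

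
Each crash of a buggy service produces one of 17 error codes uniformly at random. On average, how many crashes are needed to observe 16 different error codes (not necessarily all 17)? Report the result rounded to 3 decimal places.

Going from k to k+1 distinct takes a geometric number of crashes with mean 17/(17-k).
Sum over k = 0,...,15: E = 17/17 + 17/16 + 17/15 + ... + 17/3 + 17/2 = 41.4724.

41.472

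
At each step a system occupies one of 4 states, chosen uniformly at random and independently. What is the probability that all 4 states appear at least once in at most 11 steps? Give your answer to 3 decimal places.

Let A_i be the event that state i is missing after 11 steps. By inclusion–exclusion on the A_i,
P(all seen) = Σ_{j=0}^{4} (-1)^j C(4,j)((4-j)/4)^11
= 1.0000 - 0.1689 + 0.0029 - 0.0000 + 0.0000
= 0.8340.

0.834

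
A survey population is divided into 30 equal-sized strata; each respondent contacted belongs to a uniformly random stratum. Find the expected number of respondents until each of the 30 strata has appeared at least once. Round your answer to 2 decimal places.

119.85

Split into phases: going from k distinct to k+1 distinct takes on average 30/(30-k) respondents.
E[T] = 30/30 + 30/29 + 30/28 + ... + 30/2 + 30/1 = 30·H_{30}.
H_{30} = 3.995, so E[T] = 119.850.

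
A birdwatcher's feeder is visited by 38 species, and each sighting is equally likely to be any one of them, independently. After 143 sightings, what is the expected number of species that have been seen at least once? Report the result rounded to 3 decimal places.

37.161

For each species, P(seen in 143 sightings) = 1 - (37/38)^143 = 0.9779.
By linearity of expectation, E[distinct seen] = 38·(1 - (37/38)^143) = 37.1614.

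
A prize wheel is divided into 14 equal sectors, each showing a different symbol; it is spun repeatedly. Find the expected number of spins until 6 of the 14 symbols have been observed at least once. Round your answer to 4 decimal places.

With k distinct symbols already seen, the next new one arrives after an expected 14/(14-k) spins.
Sum over k = 0,...,5: E = 14/14 + 14/13 + 14/12 + 14/11 + 14/10 + 14/9 = 7.47187.

7.4719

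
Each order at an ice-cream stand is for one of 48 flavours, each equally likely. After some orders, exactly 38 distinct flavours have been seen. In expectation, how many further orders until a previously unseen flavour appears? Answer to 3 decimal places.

4.800

The number of orders until the next new flavour is geometric with success probability 10/48, so its mean is 48/10.
E = 48/10 = 4.8000.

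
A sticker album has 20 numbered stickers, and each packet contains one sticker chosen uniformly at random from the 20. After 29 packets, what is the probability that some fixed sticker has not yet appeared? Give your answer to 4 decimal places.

Each packet misses the fixed sticker with probability (20-1)/20 = 19/20, independently.
P(still missing after 29) = (19/20)^29 = 0.22594.

0.2259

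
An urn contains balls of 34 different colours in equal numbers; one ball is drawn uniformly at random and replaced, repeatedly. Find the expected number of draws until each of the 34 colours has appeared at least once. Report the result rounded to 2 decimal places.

Split into phases: going from k distinct to k+1 distinct takes on average 34/(34-k) draws.
E[T] = 34/34 + 34/33 + 34/32 + ... + 34/2 + 34/1 = 34·H_{34}.
H_{34} = 4.118, so E[T] = 140.019.

140.02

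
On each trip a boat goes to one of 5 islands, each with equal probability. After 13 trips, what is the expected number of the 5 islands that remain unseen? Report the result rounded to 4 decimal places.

For each island, P(unseen after 13) = (4/5)^13 = 0.05498.
By linearity of expectation, E[unseen] = 5·(4/5)^13 = 0.27488.

0.2749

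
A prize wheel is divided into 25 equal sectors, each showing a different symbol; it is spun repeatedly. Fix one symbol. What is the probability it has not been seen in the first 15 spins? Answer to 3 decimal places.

0.542

On each spin the fixed symbol fails to appear with probability 24/25.
P(still missing after 15) = (24/25)^15 = 0.5421.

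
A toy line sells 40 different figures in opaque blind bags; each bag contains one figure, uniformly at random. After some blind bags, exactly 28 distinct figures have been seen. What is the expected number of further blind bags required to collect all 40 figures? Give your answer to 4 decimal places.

124.1284

The wait to go from k to k+1 distinct figures is geometric with mean 40/(40-k).
Sum over k = 28,...,39: E = 40/12 + 40/11 + 40/10 + ... + 40/2 + 40/1 = 124.12843.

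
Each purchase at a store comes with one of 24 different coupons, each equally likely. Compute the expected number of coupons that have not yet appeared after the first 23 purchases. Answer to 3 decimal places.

9.018

For each coupon, P(unseen after 23) = (23/24)^23 = 0.3757.
By linearity of expectation, E[unseen] = 24·(23/24)^23 = 9.0176.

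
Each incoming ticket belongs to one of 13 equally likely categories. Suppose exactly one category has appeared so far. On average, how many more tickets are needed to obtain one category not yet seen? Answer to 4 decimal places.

1.0833

The number of tickets until the next new category is geometric with success probability 12/13, so its mean is 13/12.
E = 13/12 = 1.08333.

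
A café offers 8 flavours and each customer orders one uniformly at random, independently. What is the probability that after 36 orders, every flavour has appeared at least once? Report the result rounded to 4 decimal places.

By inclusion–exclusion over which flavours are missing,
P(all seen) = Σ_{j=0}^{8} (-1)^j C(8,j)((8-j)/8)^36
= 1.00000 - 0.06537 + 0.00089 - 0.00000 + 0.00000 - 0.00000 + 0.00000 - 0.00000 + 0.00000
= 0.93552.

0.9355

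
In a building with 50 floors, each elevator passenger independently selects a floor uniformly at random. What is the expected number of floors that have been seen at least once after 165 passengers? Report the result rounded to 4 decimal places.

48.2165

For each floor, P(seen in 165 passengers) = 1 - (49/50)^165 = 0.96433.
By linearity of expectation, E[distinct seen] = 50·(1 - (49/50)^165) = 48.21650.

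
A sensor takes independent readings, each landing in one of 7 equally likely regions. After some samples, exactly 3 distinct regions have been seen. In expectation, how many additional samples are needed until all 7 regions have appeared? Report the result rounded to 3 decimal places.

14.583

From k distinct to k+1 distinct takes on average 7/(7-k) samples.
Sum over k = 3,...,6: E = 7/4 + 7/3 + 7/2 + 7/1 = 14.5833.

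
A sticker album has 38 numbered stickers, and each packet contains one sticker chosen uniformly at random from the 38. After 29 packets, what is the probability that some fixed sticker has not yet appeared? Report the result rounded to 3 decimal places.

On each packet the fixed sticker fails to appear with probability 37/38.
P(still missing after 29) = (37/38)^29 = 0.4615.

0.461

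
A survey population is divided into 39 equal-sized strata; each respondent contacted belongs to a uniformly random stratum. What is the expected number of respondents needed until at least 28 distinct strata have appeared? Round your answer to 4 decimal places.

Going from k to k+1 distinct takes a geometric number of respondents with mean 39/(39-k).
Sum over k = 0,...,27: E = 39/39 + 39/38 + 39/37 + ... + 39/13 + 39/12 = 48.11296.

48.1130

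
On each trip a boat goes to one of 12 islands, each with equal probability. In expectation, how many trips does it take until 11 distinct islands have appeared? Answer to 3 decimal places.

Going from k to k+1 distinct takes a geometric number of trips with mean 12/(12-k).
Sum over k = 0,...,10: E = 12/12 + 12/11 + 12/10 + ... + 12/3 + 12/2 = 25.2385.

25.239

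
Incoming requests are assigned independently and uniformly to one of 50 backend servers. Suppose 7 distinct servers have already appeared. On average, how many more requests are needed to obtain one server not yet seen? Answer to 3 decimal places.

1.163

Each request yields a new server with probability (50-7)/50 = 43/50, so the wait is geometric with mean 50/43.
E = 50/43 = 1.1628.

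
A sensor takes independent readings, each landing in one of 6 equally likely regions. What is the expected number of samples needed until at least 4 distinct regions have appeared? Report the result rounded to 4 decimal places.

Going from k to k+1 distinct takes a geometric number of samples with mean 6/(6-k).
Sum over k = 0,...,3: E = 6/6 + 6/5 + 6/4 + 6/3 = 5.70000.

5.7000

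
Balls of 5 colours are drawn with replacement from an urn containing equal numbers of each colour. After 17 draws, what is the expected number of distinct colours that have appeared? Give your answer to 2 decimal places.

4.89

For each colour, P(seen in 17 draws) = 1 - (4/5)^17 = 0.977.
By linearity of expectation, E[distinct seen] = 5·(1 - (4/5)^17) = 4.887.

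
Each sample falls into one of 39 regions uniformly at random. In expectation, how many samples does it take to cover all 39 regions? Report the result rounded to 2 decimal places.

165.89

The wait to go from k to k+1 distinct regions is geometric with mean 39/(39-k).
E[T] = 39/39 + 39/38 + 39/37 + ... + 39/2 + 39/1 = 39·H_{39}.
H_{39} = 4.254, so E[T] = 165.888.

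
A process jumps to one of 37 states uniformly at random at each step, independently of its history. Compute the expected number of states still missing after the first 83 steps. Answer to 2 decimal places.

3.81

For each state, P(unseen after 83) = (36/37)^83 = 0.103.
By linearity of expectation, E[unseen] = 37·(36/37)^83 = 3.807.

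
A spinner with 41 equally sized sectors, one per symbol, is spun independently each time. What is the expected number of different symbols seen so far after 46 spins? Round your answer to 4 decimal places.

For each symbol, P(seen in 46 spins) = 1 - (40/41)^46 = 0.67885.
By linearity of expectation, E[distinct seen] = 41·(1 - (40/41)^46) = 27.83302.

27.8330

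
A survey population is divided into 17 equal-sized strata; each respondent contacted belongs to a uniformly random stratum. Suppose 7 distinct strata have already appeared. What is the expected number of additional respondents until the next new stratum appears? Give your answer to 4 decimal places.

Each respondent yields a new stratum with probability (17-7)/17 = 10/17, so the wait is geometric with mean 17/10.
E = 17/10 = 1.70000.

1.7000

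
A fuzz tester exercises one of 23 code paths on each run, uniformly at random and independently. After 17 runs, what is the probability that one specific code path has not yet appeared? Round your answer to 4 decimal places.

Each run misses the fixed code path with probability (23-1)/23 = 22/23, independently.
P(still missing after 17) = (22/23)^17 = 0.46969.

0.4697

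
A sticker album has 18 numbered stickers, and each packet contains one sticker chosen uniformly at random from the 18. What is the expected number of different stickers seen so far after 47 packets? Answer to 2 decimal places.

For each sticker, P(seen in 47 packets) = 1 - (17/18)^47 = 0.932.
By linearity of expectation, E[distinct seen] = 18·(1 - (17/18)^47) = 16.774.

16.77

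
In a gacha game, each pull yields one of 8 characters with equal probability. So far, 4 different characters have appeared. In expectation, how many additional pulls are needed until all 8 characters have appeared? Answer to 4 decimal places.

From k distinct to k+1 distinct takes on average 8/(8-k) pulls.
Sum over k = 4,...,7: E = 8/4 + 8/3 + 8/2 + 8/1 = 16.66667.

16.6667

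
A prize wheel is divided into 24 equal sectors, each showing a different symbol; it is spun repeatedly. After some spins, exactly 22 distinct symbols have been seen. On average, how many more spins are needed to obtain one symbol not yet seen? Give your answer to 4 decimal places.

Each spin yields a new symbol with probability (24-22)/24 = 2/24, so the wait is geometric with mean 24/2.
E = 24/2 = 12.00000.

12.0000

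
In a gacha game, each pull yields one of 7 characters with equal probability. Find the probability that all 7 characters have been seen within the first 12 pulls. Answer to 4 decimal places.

0.2285

By inclusion–exclusion over which characters are missing,
P(all seen) = Σ_{j=0}^{7} (-1)^j C(7,j)((7-j)/7)^12
= 1.00000 - 1.10087 + 0.37041 - 0.04242 + 0.00134 - 0.00001 + 0.00000 - 0.00000
= 0.22845.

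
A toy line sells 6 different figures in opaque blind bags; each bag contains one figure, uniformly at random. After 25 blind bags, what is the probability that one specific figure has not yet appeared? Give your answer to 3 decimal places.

Each blind bag misses the fixed figure with probability (6-1)/6 = 5/6, independently.
P(still missing after 25) = (5/6)^25 = 0.0105.

0.010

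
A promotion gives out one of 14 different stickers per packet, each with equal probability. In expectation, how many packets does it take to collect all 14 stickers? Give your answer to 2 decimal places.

45.52

After k distinct stickers have appeared, the next packet gives a new one with probability (14-k)/14, so the expected wait for the (k+1)-th is 14/(14-k).
E[T] = 14/14 + 14/13 + 14/12 + ... + 14/2 + 14/1 = 14·H_{14}.
H_{14} = 3.252, so E[T] = 45.522.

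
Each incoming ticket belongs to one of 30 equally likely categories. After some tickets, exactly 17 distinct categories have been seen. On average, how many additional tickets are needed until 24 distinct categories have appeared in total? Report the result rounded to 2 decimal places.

The wait to go from k to k+1 distinct categories is geometric with mean 30/(30-k).
Sum over k = 17,...,23: E = 30/13 + 30/12 + 30/11 + ... + 30/8 + 30/7 = 21.904.

21.90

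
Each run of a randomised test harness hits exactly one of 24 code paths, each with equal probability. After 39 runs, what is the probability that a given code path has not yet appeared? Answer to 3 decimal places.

0.190

Each run misses the fixed code path with probability (24-1)/24 = 23/24, independently.
P(still missing after 39) = (23/24)^39 = 0.1902.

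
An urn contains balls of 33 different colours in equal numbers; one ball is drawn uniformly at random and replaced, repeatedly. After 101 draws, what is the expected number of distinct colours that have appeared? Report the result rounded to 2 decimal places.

For each colour, P(seen in 101 draws) = 1 - (32/33)^101 = 0.955.
By linearity of expectation, E[distinct seen] = 33·(1 - (32/33)^101) = 31.525.

31.53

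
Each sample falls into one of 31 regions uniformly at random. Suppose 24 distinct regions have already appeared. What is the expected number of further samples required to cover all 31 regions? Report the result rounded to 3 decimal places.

The wait to go from k to k+1 distinct regions is geometric with mean 31/(31-k).
Sum over k = 24,...,30: E = 31/7 + 31/6 + 31/5 + ... + 31/2 + 31/1 = 80.3786.

80.379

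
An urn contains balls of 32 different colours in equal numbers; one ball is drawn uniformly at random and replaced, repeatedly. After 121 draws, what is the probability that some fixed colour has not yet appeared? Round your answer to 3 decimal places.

0.021

Each draw misses the fixed colour with probability (32-1)/32 = 31/32, independently.
P(still missing after 121) = (31/32)^121 = 0.0215.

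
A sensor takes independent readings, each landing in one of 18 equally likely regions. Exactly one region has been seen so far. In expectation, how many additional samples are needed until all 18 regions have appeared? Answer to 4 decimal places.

61.9119

The wait to go from k to k+1 distinct regions is geometric with mean 18/(18-k).
Sum over k = 1,...,17: E = 18/17 + 18/16 + 18/15 + ... + 18/2 + 18/1 = 61.91195.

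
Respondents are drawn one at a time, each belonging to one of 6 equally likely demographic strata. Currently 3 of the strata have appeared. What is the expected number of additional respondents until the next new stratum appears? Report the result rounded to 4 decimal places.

2.0000

Each respondent yields a new stratum with probability (6-3)/6 = 3/6, so the wait is geometric with mean 6/3.
E = 6/3 = 2.00000.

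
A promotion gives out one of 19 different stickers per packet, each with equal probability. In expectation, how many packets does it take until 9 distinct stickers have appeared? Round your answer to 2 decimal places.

11.76

Going from k to k+1 distinct takes a geometric number of packets with mean 19/(19-k).
Sum over k = 0,...,8: E = 19/19 + 19/18 + 19/17 + ... + 19/12 + 19/11 = 11.757.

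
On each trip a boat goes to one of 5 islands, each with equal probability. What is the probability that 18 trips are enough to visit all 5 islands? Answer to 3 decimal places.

Let A_i be the event that island i is missing after 18 trips. By inclusion–exclusion on the A_i,
P(all seen) = Σ_{j=0}^{5} (-1)^j C(5,j)((5-j)/5)^18
= 1.0000 - 0.0901 + 0.0010 - 0.0000 + 0.0000 - 0.0000
= 0.9109.

0.911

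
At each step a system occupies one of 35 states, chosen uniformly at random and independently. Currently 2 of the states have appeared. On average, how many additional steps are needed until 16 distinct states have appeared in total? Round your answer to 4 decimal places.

With k distinct states already seen, the next new one takes an expected 35/(35-k) steps.
Sum over k = 2,...,15: E = 35/33 + 35/32 + 35/31 + ... + 35/21 + 35/20 = 18.93705.

18.9370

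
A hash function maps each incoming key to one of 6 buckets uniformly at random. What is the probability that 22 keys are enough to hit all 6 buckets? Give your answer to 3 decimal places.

0.893

By inclusion–exclusion over which buckets are missing,
P(all seen) = Σ_{j=0}^{6} (-1)^j C(6,j)((6-j)/6)^22
= 1.0000 - 0.1087 + 0.0020 - 0.0000 + 0.0000 - 0.0000 + 0.0000
= 0.8933.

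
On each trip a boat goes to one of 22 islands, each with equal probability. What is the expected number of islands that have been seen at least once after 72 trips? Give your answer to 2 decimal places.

21.23

For each island, P(seen in 72 trips) = 1 - (21/22)^72 = 0.965.
By linearity of expectation, E[distinct seen] = 22·(1 - (21/22)^72) = 21.228.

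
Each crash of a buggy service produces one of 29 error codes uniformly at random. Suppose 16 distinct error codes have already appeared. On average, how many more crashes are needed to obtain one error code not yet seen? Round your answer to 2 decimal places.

2.23

Each crash yields a new error code with probability (29-16)/29 = 13/29, so the wait is geometric with mean 29/13.
E = 29/13 = 2.231.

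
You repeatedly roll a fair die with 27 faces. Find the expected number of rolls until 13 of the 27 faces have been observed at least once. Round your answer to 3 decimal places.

17.277

Going from k to k+1 distinct takes a geometric number of rolls with mean 27/(27-k).
Sum over k = 0,...,12: E = 27/27 + 27/26 + 27/25 + ... + 27/16 + 27/15 = 17.2771.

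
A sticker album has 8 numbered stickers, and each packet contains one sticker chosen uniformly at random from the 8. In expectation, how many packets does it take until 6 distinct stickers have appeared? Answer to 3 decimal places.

Going from k to k+1 distinct takes a geometric number of packets with mean 8/(8-k).
Sum over k = 0,...,5: E = 8/8 + 8/7 + 8/6 + 8/5 + 8/4 + 8/3 = 9.7429.

9.743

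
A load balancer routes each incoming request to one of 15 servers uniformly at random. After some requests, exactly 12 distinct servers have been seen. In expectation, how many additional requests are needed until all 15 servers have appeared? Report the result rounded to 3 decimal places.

From k distinct to k+1 distinct takes on average 15/(15-k) requests.
Sum over k = 12,...,14: E = 15/3 + 15/2 + 15/1 = 27.5000.

27.500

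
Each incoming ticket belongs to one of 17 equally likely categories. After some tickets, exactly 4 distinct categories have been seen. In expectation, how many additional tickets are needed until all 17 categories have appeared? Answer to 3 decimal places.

54.062

The wait to go from k to k+1 distinct categories is geometric with mean 17/(17-k).
Sum over k = 4,...,16: E = 17/13 + 17/12 + 17/11 + ... + 17/2 + 17/1 = 54.0623.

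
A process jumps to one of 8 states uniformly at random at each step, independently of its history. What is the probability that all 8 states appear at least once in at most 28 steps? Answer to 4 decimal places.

Let A_i be the event that state i is missing after 28 steps. By inclusion–exclusion on the A_i,
P(all seen) = Σ_{j=0}^{8} (-1)^j C(8,j)((8-j)/8)^28
= 1.00000 - 0.19025 + 0.00889 - 0.00011 + 0.00000 - 0.00000 + 0.00000 - 0.00000 + 0.00000
= 0.81854.

0.8185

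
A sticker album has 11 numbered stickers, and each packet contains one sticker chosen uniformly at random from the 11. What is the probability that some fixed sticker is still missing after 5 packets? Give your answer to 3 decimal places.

0.621

On each packet the fixed sticker fails to appear with probability 10/11.
P(still missing after 5) = (10/11)^5 = 0.6209.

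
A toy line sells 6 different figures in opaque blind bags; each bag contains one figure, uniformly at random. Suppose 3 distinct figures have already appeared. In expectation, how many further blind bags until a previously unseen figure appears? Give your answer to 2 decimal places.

The number of blind bags until the next new figure is geometric with success probability 3/6, so its mean is 6/3.
E = 6/3 = 2.000.

2.00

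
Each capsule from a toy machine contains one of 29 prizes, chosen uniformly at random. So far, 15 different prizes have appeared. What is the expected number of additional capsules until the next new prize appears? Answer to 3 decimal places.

The number of capsules until the next new prize is geometric with success probability 14/29, so its mean is 29/14.
E = 29/14 = 2.0714.

2.071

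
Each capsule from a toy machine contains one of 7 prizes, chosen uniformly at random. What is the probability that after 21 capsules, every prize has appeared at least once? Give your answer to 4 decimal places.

0.7427

By inclusion–exclusion over which prizes are missing,
P(all seen) = Σ_{j=0}^{7} (-1)^j C(7,j)((7-j)/7)^21
= 1.00000 - 0.27493 + 0.01793 - 0.00028 + 0.00000 - 0.00000 + 0.00000 - 0.00000
= 0.74273.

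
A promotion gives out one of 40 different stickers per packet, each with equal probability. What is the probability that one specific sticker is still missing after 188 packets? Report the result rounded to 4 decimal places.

Each packet misses the fixed sticker with probability (40-1)/40 = 39/40, independently.
P(still missing after 188) = (39/40)^188 = 0.00857.

0.0086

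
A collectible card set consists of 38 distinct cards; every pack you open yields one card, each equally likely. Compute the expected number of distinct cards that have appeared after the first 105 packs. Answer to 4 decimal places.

For each card, P(seen in 105 packs) = 1 - (37/38)^105 = 0.93920.
By linearity of expectation, E[distinct seen] = 38·(1 - (37/38)^105) = 35.68960.

35.6896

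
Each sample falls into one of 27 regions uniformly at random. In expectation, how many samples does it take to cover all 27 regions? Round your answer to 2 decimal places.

105.07

Split into phases: going from k distinct to k+1 distinct takes on average 27/(27-k) samples.
E[T] = 27/27 + 27/26 + 27/25 + ... + 27/2 + 27/1 = 27·H_{27}.
H_{27} = 3.891, so E[T] = 105.069.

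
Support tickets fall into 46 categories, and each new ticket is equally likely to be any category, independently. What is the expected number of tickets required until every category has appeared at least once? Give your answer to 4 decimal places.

203.1676

Split into phases: going from k distinct to k+1 distinct takes on average 46/(46-k) tickets.
E[T] = 46/46 + 46/45 + 46/44 + ... + 46/2 + 46/1 = 46·H_{46}.
H_{46} = 4.41669, so E[T] = 203.16761.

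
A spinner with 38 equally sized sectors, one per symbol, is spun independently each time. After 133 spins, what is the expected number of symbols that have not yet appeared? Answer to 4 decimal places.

For each symbol, P(unseen after 133) = (37/38)^133 = 0.02881.
By linearity of expectation, E[unseen] = 38·(37/38)^133 = 1.09495.

1.0950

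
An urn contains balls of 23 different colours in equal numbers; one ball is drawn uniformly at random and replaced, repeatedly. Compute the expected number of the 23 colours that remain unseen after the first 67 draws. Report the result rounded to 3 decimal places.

1.170

For each colour, P(unseen after 67) = (22/23)^67 = 0.0509.
By linearity of expectation, E[unseen] = 23·(22/23)^67 = 1.1703.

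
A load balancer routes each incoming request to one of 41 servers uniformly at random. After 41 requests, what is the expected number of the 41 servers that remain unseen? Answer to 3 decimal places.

For each server, P(unseen after 41) = (40/41)^41 = 0.3633.
By linearity of expectation, E[unseen] = 41·(40/41)^41 = 14.8972.

14.897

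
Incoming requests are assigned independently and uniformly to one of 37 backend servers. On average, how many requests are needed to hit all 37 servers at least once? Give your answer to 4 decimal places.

155.4587

The wait to go from k to k+1 distinct servers is geometric with mean 37/(37-k).
E[T] = 37/37 + 37/36 + 37/35 + ... + 37/2 + 37/1 = 37·H_{37}.
H_{37} = 4.20159, so E[T] = 155.45869.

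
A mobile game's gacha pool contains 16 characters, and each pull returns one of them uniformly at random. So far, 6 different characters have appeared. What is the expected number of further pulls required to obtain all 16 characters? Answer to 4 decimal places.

46.8635

The wait to go from k to k+1 distinct characters is geometric with mean 16/(16-k).
Sum over k = 6,...,15: E = 16/10 + 16/9 + 16/8 + ... + 16/2 + 16/1 = 46.86349.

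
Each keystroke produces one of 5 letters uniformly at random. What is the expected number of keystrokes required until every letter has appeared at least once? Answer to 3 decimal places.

The wait to go from k to k+1 distinct letters is geometric with mean 5/(5-k).
E[T] = 5/5 + 5/4 + 5/3 + 5/2 + 5/1 = 5·H_{5}.
H_{5} = 2.2833, so E[T] = 11.4167.

11.417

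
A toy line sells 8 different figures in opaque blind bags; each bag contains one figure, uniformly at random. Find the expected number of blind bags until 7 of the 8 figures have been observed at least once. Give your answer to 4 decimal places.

13.7429

Going from k to k+1 distinct takes a geometric number of blind bags with mean 8/(8-k).
Sum over k = 0,...,6: E = 8/8 + 8/7 + 8/6 + ... + 8/3 + 8/2 = 13.74286.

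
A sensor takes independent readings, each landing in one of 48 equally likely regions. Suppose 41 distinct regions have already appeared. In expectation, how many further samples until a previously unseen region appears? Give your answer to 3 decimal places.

6.857

Each sample yields a new region with probability (48-41)/48 = 7/48, so the wait is geometric with mean 48/7.
E = 48/7 = 6.8571.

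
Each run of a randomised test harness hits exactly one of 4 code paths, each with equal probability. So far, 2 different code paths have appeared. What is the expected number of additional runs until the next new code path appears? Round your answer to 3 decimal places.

The number of runs until the next new code path is geometric with success probability 2/4, so its mean is 4/2.
E = 4/2 = 2.0000.

2.000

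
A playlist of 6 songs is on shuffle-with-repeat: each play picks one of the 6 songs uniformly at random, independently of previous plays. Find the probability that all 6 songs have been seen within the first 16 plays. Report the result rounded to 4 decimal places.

Let A_i be the event that song i is missing after 16 plays. By inclusion–exclusion on the A_i,
P(all seen) = Σ_{j=0}^{6} (-1)^j C(6,j)((6-j)/6)^16
= 1.00000 - 0.32453 + 0.02284 - 0.00031 + 0.00000 - 0.00000 + 0.00000
= 0.69800.

0.6980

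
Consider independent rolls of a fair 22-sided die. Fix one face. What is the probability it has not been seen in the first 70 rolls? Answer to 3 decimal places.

On each roll the fixed face fails to appear with probability 21/22.
P(still missing after 70) = (21/22)^70 = 0.0385.

0.039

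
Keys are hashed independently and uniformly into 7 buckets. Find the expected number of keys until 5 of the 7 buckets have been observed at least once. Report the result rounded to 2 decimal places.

7.65

Going from k to k+1 distinct takes a geometric number of keys with mean 7/(7-k).
Sum over k = 0,...,4: E = 7/7 + 7/6 + 7/5 + 7/4 + 7/3 = 7.650.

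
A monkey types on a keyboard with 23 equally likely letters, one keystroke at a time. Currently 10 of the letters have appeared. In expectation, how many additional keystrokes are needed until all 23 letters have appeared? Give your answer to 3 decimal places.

73.143

The wait to go from k to k+1 distinct letters is geometric with mean 23/(23-k).
Sum over k = 10,...,22: E = 23/13 + 23/12 + 23/11 + ... + 23/2 + 23/1 = 73.1431.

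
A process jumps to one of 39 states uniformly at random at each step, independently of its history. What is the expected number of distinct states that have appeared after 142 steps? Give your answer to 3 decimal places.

38.025

For each state, P(seen in 142 steps) = 1 - (38/39)^142 = 0.9750.
By linearity of expectation, E[distinct seen] = 39·(1 - (38/39)^142) = 38.0246.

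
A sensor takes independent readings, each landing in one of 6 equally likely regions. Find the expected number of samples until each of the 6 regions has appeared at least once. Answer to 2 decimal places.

14.70

Split into phases: going from k distinct to k+1 distinct takes on average 6/(6-k) samples.
E[T] = 6/6 + 6/5 + 6/4 + 6/3 + 6/2 + 6/1 = 6·H_{6}.
H_{6} = 2.450, so E[T] = 14.700.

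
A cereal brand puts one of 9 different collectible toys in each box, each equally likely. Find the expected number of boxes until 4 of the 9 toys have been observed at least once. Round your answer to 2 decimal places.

With k distinct toys already seen, the next new one arrives after an expected 9/(9-k) boxes.
Sum over k = 0,...,3: E = 9/9 + 9/8 + 9/7 + 9/6 = 4.911.

4.91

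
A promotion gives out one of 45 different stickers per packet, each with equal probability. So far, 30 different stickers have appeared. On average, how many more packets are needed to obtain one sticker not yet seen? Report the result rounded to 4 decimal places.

Each packet yields a new sticker with probability (45-30)/45 = 15/45, so the wait is geometric with mean 45/15.
E = 45/15 = 3.00000.

3.0000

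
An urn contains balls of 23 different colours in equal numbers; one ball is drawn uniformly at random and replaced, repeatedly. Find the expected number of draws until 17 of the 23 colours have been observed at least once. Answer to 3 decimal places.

29.539

Going from k to k+1 distinct takes a geometric number of draws with mean 23/(23-k).
Sum over k = 0,...,16: E = 23/23 + 23/22 + 23/21 + ... + 23/8 + 23/7 = 29.5387.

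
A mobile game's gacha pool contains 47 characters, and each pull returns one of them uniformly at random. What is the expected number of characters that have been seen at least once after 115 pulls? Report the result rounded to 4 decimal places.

For each character, P(seen in 115 pulls) = 1 - (46/47)^115 = 0.91569.
By linearity of expectation, E[distinct seen] = 47·(1 - (46/47)^115) = 43.03727.

43.0373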